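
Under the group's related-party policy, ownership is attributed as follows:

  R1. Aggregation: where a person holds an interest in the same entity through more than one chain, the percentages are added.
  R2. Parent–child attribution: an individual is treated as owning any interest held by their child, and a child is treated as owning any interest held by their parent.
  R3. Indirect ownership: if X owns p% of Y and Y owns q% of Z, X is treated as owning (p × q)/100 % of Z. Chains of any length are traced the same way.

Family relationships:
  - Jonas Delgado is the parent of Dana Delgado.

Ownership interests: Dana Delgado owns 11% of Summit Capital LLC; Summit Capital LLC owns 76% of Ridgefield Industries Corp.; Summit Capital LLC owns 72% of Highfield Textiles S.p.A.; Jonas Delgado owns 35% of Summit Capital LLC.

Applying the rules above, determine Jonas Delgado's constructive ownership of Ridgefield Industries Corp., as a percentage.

34.96%

By parent–child attribution (R2), Jonas Delgado is treated as also owning Dana Delgado's interest in Summit Capital LLC, giving 35% + 11% = 46%.
Chain via Summit Capital LLC (R3): 46% × 76% = 34.96% of Ridgefield Industries Corp.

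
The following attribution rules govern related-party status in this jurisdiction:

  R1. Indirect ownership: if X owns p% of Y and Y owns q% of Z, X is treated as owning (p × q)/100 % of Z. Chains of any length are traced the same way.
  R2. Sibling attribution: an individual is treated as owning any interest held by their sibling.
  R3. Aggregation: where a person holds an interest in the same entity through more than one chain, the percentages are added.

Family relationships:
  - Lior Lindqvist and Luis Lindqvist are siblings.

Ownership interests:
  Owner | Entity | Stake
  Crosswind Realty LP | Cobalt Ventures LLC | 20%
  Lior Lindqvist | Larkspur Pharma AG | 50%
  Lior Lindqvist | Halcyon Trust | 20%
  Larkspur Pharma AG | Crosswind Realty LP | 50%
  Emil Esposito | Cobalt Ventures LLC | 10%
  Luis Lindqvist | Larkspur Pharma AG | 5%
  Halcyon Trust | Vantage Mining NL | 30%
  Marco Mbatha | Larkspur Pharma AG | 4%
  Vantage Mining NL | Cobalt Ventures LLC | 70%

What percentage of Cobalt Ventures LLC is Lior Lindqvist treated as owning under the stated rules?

By sibling attribution (R2), Lior Lindqvist is treated as also owning Luis Lindqvist's interest in Larkspur Pharma AG, giving 50% + 5% = 55%.
Chain via Larkspur Pharma AG → Crosswind Realty LP (R1): 55% × 50% × 20% = 5.5% of Cobalt Ventures LLC.
Chain via Halcyon Trust → Vantage Mining NL (R1): 20% × 30% × 70% = 4.2% of Cobalt Ventures LLC.
Aggregating (R3): 5.5% + 4.2% = 9.7%.

9.7%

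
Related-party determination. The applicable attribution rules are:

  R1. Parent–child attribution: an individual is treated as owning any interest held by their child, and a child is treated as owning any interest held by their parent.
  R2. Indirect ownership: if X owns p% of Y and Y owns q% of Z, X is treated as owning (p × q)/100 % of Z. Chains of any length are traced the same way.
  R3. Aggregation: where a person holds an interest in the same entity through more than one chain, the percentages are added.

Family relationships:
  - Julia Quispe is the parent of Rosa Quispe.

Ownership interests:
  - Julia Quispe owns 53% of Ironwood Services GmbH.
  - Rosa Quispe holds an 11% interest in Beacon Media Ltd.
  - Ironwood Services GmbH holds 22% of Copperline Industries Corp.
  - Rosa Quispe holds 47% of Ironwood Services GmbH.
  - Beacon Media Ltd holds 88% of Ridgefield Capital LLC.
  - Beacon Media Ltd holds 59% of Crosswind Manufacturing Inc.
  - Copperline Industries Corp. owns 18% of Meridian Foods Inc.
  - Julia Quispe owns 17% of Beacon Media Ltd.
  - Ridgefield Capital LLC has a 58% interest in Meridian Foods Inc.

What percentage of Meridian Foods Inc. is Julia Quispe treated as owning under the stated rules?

18.2512%

By parent–child attribution (R1), Julia Quispe is treated as also owning Rosa Quispe's interest in Beacon Media Ltd, giving 17% + 11% = 28%.
By parent–child attribution (R1), Julia Quispe is treated as also owning Rosa Quispe's interest in Ironwood Services GmbH, giving 53% + 47% = 100%.
Chain via Beacon Media Ltd → Ridgefield Capital LLC (R2): 28% × 88% × 58% = 14.2912% of Meridian Foods Inc.
Chain via Ironwood Services GmbH → Copperline Industries Corp. (R2): 100% × 22% × 18% = 3.96% of Meridian Foods Inc.
Aggregating (R3): 14.2912% + 3.96% = 18.2512%.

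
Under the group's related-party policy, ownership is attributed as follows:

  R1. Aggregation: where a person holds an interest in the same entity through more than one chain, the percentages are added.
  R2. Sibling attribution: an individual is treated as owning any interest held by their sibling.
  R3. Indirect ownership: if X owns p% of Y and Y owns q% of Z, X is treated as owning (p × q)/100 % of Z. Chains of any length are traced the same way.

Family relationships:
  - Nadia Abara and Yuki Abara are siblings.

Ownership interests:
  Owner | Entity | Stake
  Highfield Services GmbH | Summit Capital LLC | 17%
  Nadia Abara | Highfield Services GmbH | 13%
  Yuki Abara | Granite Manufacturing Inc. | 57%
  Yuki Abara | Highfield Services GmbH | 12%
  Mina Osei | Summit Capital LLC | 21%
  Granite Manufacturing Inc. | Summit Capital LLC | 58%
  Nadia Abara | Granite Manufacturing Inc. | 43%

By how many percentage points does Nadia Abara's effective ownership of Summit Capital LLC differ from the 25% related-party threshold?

By sibling attribution (R2), Nadia Abara is treated as also owning Yuki Abara's interest in Granite Manufacturing Inc, giving 43% + 57% = 100%.
By sibling attribution (R2), Nadia Abara is treated as also owning Yuki Abara's interest in Highfield Services GmbH, giving 13% + 12% = 25%.
Chain via Granite Manufacturing Inc. (R3): 100% × 58% = 58% of Summit Capital LLC.
Chain via Highfield Services GmbH (R3): 25% × 17% = 4.25% of Summit Capital LLC.
Aggregating (R1): 58% + 4.25% = 62.25%.
62.25% exceeds the 25% threshold by 37.25 percentage points.

37.25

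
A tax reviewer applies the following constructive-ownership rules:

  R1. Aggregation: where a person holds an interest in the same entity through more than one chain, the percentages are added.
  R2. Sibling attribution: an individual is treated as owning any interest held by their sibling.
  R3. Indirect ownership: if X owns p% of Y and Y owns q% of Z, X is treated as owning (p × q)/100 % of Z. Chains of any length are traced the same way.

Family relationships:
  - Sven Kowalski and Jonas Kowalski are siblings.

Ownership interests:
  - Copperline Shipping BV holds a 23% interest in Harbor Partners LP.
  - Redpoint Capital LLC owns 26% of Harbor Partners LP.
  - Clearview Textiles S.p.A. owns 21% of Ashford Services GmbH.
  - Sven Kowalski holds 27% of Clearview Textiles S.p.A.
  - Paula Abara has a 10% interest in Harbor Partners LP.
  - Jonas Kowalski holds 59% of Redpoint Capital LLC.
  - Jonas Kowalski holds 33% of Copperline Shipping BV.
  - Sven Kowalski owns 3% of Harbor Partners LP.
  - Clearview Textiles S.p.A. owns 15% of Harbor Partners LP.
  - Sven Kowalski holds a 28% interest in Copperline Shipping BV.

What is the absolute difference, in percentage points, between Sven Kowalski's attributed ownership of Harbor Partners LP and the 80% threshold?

43.58

By sibling attribution (R2), Sven Kowalski is treated as also owning Jonas Kowalski's interest in Copperline Shipping BV, giving 28% + 33% = 61%.
By sibling attribution (R2), Sven Kowalski is treated as owning Jonas Kowalski's 59% interest in Redpoint Capital LLC.
Chain via Copperline Shipping BV (R3): 61% × 23% = 14.03% of Harbor Partners LP.
Chain via Clearview Textiles S.p.A. (R3): 27% × 15% = 4.05% of Harbor Partners LP.
Direct interest in Harbor Partners LP: 3%.
Chain via Redpoint Capital LLC (R3): 59% × 26% = 15.34% of Harbor Partners LP.
Aggregating (R1): 14.03% + 4.05% + 3% + 15.34% = 36.42%.
36.42% falls short of the 80% threshold by 43.58 percentage points.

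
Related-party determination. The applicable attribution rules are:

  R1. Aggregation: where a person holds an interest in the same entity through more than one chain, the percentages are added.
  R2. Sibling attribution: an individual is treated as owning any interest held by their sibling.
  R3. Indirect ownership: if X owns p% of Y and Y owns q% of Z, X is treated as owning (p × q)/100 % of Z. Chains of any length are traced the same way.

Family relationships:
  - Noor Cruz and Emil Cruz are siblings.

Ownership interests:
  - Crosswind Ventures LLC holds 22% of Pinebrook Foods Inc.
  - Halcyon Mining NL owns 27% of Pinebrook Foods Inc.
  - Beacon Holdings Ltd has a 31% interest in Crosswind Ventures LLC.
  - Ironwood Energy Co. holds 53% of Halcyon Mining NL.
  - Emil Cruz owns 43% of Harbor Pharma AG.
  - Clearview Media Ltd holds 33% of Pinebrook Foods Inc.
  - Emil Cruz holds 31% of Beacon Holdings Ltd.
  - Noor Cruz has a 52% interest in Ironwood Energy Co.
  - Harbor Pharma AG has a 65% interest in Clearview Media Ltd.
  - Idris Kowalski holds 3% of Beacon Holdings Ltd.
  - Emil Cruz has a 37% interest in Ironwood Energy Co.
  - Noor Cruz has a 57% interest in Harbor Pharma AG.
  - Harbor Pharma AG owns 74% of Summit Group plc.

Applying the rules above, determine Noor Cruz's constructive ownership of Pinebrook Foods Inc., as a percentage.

36.3001%

By sibling attribution (R2), Noor Cruz is treated as also owning Emil Cruz's interest in Harbor Pharma AG, giving 57% + 43% = 100%.
By sibling attribution (R2), Noor Cruz is treated as also owning Emil Cruz's interest in Ironwood Energy Co, giving 52% + 37% = 89%.
By sibling attribution (R2), Noor Cruz is treated as owning Emil Cruz's 31% interest in Beacon Holdings Ltd.
Chain via Harbor Pharma AG → Clearview Media Ltd (R3): 100% × 65% × 33% = 21.45% of Pinebrook Foods Inc.
Chain via Ironwood Energy Co. → Halcyon Mining NL (R3): 89% × 53% × 27% = 12.7359% of Pinebrook Foods Inc.
Chain via Beacon Holdings Ltd → Crosswind Ventures LLC (R3): 31% × 31% × 22% = 2.1142% of Pinebrook Foods Inc.
Aggregating (R1): 21.45% + 12.7359% + 2.1142% = 36.3001%.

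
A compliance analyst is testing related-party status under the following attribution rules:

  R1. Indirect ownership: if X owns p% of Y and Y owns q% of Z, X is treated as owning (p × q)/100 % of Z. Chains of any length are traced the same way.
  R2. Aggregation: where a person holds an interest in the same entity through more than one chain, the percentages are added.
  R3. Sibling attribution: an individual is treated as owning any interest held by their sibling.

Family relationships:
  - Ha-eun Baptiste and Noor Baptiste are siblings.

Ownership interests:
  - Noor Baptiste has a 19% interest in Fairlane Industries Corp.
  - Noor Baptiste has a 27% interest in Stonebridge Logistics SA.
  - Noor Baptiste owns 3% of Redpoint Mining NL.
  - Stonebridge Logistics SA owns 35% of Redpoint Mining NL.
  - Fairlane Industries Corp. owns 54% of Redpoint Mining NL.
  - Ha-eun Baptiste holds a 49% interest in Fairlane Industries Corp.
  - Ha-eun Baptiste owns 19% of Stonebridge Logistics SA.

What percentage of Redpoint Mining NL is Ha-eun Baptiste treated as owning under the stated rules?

By sibling attribution (R3), Ha-eun Baptiste is treated as also owning Noor Baptiste's interest in Fairlane Industries Corp, giving 49% + 19% = 68%.
By sibling attribution (R3), Ha-eun Baptiste is treated as also owning Noor Baptiste's interest in Stonebridge Logistics SA, giving 19% + 27% = 46%.
By sibling attribution (R3), Ha-eun Baptiste is treated as owning Noor Baptiste's 3% interest in Redpoint Mining NL.
Chain via Fairlane Industries Corp. (R1): 68% × 54% = 36.72% of Redpoint Mining NL.
Chain via Stonebridge Logistics SA (R1): 46% × 35% = 16.1% of Redpoint Mining NL.
Direct interest in Redpoint Mining NL: 3%.
Aggregating (R2): 36.72% + 16.1% + 3% = 55.82%.

55.82%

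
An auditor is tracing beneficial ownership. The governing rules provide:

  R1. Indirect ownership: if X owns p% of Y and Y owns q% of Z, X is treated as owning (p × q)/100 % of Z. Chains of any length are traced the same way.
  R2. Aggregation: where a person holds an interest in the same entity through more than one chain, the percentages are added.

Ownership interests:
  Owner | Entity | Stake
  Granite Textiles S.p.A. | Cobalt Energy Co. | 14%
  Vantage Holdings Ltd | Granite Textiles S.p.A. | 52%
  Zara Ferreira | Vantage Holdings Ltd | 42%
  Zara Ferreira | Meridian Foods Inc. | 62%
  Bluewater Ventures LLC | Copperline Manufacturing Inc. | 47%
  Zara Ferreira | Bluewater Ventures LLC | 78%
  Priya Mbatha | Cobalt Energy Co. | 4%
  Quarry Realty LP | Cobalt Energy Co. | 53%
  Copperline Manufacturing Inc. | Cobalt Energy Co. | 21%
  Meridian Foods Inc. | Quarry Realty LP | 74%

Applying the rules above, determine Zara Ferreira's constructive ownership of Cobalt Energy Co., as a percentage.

35.0726%

Chain via Meridian Foods Inc. → Quarry Realty LP (R1): 62% × 74% × 53% = 24.3164% of Cobalt Energy Co.
Chain via Bluewater Ventures LLC → Copperline Manufacturing Inc. (R1): 78% × 47% × 21% = 7.6986% of Cobalt Energy Co.
Chain via Vantage Holdings Ltd → Granite Textiles S.p.A. (R1): 42% × 52% × 14% = 3.0576% of Cobalt Energy Co.
Aggregating (R2): 24.3164% + 7.6986% + 3.0576% = 35.0726%.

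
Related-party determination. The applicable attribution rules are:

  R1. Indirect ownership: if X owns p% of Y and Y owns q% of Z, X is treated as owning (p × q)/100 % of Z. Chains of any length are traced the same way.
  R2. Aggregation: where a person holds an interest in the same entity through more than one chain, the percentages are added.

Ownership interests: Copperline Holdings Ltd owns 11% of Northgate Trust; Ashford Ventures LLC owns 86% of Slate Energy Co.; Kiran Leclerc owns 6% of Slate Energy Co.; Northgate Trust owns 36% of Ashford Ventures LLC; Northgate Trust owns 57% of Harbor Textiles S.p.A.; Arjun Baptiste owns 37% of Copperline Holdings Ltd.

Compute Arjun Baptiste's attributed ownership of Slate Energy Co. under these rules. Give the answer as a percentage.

Chain via Copperline Holdings Ltd → Northgate Trust → Ashford Ventures LLC (R1): 37% × 11% × 36% × 86% = 1.260072% of Slate Energy Co.

1.260072%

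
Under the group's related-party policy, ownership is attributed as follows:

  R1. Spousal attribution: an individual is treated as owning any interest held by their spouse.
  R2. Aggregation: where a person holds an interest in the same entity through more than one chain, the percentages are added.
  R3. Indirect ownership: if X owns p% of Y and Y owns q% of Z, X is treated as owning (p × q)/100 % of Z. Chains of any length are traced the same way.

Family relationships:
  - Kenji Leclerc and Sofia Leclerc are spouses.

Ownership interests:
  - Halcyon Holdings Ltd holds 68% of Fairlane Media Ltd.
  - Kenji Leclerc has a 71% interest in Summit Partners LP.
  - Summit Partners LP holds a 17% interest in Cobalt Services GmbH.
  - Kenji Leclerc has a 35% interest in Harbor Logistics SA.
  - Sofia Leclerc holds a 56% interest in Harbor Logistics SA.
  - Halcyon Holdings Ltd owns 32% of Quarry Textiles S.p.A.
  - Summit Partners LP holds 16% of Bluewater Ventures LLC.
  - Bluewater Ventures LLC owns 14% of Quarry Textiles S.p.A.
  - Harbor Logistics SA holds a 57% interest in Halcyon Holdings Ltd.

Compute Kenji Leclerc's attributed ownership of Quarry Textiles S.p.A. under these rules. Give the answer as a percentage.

By spousal attribution (R1), Kenji Leclerc is treated as also owning Sofia Leclerc's interest in Harbor Logistics SA, giving 35% + 56% = 91%.
Chain via Harbor Logistics SA → Halcyon Holdings Ltd (R3): 91% × 57% × 32% = 16.5984% of Quarry Textiles S.p.A.
Chain via Summit Partners LP → Bluewater Ventures LLC (R3): 71% × 16% × 14% = 1.5904% of Quarry Textiles S.p.A.
Aggregating (R2): 16.5984% + 1.5904% = 18.1888%.

18.1888%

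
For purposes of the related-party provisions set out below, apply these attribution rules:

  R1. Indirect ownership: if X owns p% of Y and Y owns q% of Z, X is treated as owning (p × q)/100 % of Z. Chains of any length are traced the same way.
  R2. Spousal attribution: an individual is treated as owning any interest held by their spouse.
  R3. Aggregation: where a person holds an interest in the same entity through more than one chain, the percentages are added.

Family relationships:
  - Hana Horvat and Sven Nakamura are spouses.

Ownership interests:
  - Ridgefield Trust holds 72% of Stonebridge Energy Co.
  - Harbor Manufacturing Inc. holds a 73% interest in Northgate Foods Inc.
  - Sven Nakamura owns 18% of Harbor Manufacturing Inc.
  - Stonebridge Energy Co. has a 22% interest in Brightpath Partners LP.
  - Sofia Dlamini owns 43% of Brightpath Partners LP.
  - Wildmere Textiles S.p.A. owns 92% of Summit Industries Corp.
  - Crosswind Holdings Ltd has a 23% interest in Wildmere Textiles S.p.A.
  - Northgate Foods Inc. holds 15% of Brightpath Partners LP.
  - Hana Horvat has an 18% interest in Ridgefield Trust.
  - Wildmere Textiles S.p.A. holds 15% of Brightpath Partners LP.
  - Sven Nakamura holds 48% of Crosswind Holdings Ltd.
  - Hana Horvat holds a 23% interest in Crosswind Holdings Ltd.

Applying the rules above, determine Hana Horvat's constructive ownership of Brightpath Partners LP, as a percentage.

7.2717%

By spousal attribution (R2), Hana Horvat is treated as also owning Sven Nakamura's interest in Crosswind Holdings Ltd, giving 23% + 48% = 71%.
By spousal attribution (R2), Hana Horvat is treated as owning Sven Nakamura's 18% interest in Harbor Manufacturing Inc.
Chain via Crosswind Holdings Ltd → Wildmere Textiles S.p.A. (R1): 71% × 23% × 15% = 2.4495% of Brightpath Partners LP.
Chain via Ridgefield Trust → Stonebridge Energy Co. (R1): 18% × 72% × 22% = 2.8512% of Brightpath Partners LP.
Chain via Harbor Manufacturing Inc. → Northgate Foods Inc. (R1): 18% × 73% × 15% = 1.971% of Brightpath Partners LP.
Aggregating (R3): 2.4495% + 2.8512% + 1.971% = 7.2717%.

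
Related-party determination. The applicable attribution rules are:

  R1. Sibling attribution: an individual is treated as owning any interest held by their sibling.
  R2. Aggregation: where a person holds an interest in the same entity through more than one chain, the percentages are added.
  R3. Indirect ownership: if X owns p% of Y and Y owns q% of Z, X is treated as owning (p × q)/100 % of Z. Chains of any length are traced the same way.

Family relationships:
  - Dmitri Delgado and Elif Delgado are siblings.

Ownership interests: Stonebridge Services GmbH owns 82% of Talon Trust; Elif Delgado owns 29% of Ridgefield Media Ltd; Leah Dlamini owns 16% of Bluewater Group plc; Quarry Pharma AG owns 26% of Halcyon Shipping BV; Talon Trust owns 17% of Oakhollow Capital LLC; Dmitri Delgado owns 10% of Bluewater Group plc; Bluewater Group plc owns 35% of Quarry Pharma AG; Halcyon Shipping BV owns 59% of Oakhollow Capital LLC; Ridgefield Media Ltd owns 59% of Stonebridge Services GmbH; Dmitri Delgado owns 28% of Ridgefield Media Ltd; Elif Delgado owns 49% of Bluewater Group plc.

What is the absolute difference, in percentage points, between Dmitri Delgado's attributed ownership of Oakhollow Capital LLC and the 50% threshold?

By sibling attribution (R1), Dmitri Delgado is treated as also owning Elif Delgado's interest in Bluewater Group plc, giving 10% + 49% = 59%.
By sibling attribution (R1), Dmitri Delgado is treated as also owning Elif Delgado's interest in Ridgefield Media Ltd, giving 28% + 29% = 57%.
Chain via Bluewater Group plc → Quarry Pharma AG → Halcyon Shipping BV (R3): 59% × 35% × 26% × 59% = 3.16771% of Oakhollow Capital LLC.
Chain via Ridgefield Media Ltd → Stonebridge Services GmbH → Talon Trust (R3): 57% × 59% × 82% × 17% = 4.688022% of Oakhollow Capital LLC.
Aggregating (R2): 3.16771% + 4.688022% = 7.855732%.
7.855732% falls short of the 50% threshold by 42.144268 percentage points.

42.144268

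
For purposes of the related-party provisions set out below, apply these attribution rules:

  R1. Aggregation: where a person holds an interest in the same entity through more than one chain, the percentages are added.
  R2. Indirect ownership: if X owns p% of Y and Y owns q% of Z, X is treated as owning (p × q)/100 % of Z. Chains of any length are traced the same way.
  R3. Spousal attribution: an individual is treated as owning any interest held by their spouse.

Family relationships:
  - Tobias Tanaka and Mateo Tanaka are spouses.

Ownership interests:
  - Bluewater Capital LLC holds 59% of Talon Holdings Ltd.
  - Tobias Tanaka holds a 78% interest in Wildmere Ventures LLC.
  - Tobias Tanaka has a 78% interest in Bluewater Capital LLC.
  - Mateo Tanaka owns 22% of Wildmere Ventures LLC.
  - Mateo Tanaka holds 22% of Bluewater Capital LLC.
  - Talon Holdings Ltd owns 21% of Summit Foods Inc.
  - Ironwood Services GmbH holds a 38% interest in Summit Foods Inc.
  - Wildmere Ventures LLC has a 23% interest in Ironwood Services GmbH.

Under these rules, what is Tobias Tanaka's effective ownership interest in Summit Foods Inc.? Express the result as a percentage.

By spousal attribution (R3), Tobias Tanaka is treated as also owning Mateo Tanaka's interest in Wildmere Ventures LLC, giving 78% + 22% = 100%.
By spousal attribution (R3), Tobias Tanaka is treated as also owning Mateo Tanaka's interest in Bluewater Capital LLC, giving 78% + 22% = 100%.
Chain via Wildmere Ventures LLC → Ironwood Services GmbH (R2): 100% × 23% × 38% = 8.74% of Summit Foods Inc.
Chain via Bluewater Capital LLC → Talon Holdings Ltd (R2): 100% × 59% × 21% = 12.39% of Summit Foods Inc.
Aggregating (R1): 8.74% + 12.39% = 21.13%.

21.13%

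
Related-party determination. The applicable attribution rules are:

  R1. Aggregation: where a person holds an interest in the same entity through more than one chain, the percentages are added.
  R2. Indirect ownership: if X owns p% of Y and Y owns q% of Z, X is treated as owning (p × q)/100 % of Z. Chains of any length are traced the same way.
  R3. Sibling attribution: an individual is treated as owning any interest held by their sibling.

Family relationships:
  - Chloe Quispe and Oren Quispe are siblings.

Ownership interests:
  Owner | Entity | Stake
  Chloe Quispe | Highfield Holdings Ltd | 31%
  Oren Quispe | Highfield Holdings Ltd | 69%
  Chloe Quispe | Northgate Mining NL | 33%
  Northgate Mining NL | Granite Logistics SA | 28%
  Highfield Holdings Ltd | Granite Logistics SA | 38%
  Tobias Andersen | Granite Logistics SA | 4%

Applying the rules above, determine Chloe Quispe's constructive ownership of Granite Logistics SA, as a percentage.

47.24%

By sibling attribution (R3), Chloe Quispe is treated as also owning Oren Quispe's interest in Highfield Holdings Ltd, giving 31% + 69% = 100%.
Chain via Highfield Holdings Ltd (R2): 100% × 38% = 38% of Granite Logistics SA.
Chain via Northgate Mining NL (R2): 33% × 28% = 9.24% of Granite Logistics SA.
Aggregating (R1): 38% + 9.24% = 47.24%.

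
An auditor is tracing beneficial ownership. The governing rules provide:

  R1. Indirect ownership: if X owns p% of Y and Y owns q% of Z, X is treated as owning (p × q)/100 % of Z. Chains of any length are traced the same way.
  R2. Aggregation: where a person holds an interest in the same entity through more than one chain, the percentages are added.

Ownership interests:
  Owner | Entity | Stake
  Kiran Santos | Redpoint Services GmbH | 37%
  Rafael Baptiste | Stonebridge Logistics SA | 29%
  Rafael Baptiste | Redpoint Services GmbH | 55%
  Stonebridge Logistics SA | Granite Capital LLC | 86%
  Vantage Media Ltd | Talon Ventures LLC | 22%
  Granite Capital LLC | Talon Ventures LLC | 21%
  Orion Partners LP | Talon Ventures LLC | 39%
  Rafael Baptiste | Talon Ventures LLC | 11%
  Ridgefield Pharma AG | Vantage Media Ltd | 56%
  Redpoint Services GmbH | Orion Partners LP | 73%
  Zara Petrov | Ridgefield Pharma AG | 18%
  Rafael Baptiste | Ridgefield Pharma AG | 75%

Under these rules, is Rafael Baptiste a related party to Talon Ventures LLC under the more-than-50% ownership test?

No

Chain via Ridgefield Pharma AG → Vantage Media Ltd (R1): 75% × 56% × 22% = 9.24% of Talon Ventures LLC.
Chain via Redpoint Services GmbH → Orion Partners LP (R1): 55% × 73% × 39% = 15.6585% of Talon Ventures LLC.
Chain via Stonebridge Logistics SA → Granite Capital LLC (R1): 29% × 86% × 21% = 5.2374% of Talon Ventures LLC.
Direct interest in Talon Ventures LLC: 11%.
Aggregating (R2): 9.24% + 15.6585% + 5.2374% + 11% = 41.1359%.
41.1359% does not exceed the 50% threshold, so Rafael is not a related party to Talon Ventures LLC.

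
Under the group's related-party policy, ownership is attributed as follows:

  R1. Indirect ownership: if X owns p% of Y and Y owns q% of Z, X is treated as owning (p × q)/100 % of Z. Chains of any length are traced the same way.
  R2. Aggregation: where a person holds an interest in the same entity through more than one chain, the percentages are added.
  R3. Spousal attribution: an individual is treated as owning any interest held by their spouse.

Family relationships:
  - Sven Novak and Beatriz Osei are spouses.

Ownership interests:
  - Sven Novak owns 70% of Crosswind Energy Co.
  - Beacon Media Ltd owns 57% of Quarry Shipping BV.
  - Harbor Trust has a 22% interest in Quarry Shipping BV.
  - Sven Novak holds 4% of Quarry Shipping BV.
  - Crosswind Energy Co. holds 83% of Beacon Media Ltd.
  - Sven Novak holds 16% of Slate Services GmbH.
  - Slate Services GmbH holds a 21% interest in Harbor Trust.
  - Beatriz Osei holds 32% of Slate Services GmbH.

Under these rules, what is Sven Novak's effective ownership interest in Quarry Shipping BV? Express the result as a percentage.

39.3346%

By spousal attribution (R3), Sven Novak is treated as also owning Beatriz Osei's interest in Slate Services GmbH, giving 16% + 32% = 48%.
Chain via Slate Services GmbH → Harbor Trust (R1): 48% × 21% × 22% = 2.2176% of Quarry Shipping BV.
Chain via Crosswind Energy Co. → Beacon Media Ltd (R1): 70% × 83% × 57% = 33.117% of Quarry Shipping BV.
Direct interest in Quarry Shipping BV: 4%.
Aggregating (R2): 2.2176% + 33.117% + 4% = 39.3346%.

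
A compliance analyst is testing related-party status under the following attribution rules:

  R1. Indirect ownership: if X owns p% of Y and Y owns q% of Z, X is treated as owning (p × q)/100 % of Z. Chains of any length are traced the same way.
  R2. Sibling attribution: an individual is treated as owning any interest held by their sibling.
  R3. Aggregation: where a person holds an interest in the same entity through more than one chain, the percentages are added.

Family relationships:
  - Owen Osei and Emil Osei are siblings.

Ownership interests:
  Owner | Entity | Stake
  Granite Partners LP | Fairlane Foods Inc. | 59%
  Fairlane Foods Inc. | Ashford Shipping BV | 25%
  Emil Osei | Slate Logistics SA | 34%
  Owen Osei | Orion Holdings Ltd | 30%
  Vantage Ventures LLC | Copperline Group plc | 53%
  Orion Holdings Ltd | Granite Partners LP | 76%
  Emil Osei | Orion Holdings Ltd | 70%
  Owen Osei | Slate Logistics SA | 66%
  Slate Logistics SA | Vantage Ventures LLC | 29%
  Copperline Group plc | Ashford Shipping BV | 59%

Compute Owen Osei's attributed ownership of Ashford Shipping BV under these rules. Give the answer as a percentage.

20.2783%

By sibling attribution (R2), Owen Osei is treated as also owning Emil Osei's interest in Slate Logistics SA, giving 66% + 34% = 100%.
By sibling attribution (R2), Owen Osei is treated as also owning Emil Osei's interest in Orion Holdings Ltd, giving 30% + 70% = 100%.
Chain via Slate Logistics SA → Vantage Ventures LLC → Copperline Group plc (R1): 100% × 29% × 53% × 59% = 9.0683% of Ashford Shipping BV.
Chain via Orion Holdings Ltd → Granite Partners LP → Fairlane Foods Inc. (R1): 100% × 76% × 59% × 25% = 11.21% of Ashford Shipping BV.
Aggregating (R3): 9.0683% + 11.21% = 20.2783%.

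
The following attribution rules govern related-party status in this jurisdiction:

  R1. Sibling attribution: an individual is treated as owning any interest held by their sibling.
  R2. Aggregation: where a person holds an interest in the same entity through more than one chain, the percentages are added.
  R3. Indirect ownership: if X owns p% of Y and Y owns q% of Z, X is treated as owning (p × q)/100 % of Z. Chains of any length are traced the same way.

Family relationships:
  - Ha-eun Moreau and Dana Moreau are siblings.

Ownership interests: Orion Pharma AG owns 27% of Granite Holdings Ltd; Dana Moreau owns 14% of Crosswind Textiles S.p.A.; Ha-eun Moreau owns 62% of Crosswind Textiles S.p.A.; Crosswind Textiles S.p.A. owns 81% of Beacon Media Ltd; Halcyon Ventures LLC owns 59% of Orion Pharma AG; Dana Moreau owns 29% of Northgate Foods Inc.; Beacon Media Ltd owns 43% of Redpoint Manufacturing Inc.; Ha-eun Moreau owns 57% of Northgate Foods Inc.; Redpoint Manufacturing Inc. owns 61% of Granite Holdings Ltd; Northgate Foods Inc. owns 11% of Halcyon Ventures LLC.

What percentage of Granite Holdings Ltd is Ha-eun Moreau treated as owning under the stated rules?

By sibling attribution (R1), Ha-eun Moreau is treated as also owning Dana Moreau's interest in Crosswind Textiles S.p.A, giving 62% + 14% = 76%.
By sibling attribution (R1), Ha-eun Moreau is treated as also owning Dana Moreau's interest in Northgate Foods Inc, giving 57% + 29% = 86%.
Chain via Crosswind Textiles S.p.A. → Beacon Media Ltd → Redpoint Manufacturing Inc. (R3): 76% × 81% × 43% × 61% = 16.147188% of Granite Holdings Ltd.
Chain via Northgate Foods Inc. → Halcyon Ventures LLC → Orion Pharma AG (R3): 86% × 11% × 59% × 27% = 1.506978% of Granite Holdings Ltd.
Aggregating (R2): 16.147188% + 1.506978% = 17.654166%.

17.654166%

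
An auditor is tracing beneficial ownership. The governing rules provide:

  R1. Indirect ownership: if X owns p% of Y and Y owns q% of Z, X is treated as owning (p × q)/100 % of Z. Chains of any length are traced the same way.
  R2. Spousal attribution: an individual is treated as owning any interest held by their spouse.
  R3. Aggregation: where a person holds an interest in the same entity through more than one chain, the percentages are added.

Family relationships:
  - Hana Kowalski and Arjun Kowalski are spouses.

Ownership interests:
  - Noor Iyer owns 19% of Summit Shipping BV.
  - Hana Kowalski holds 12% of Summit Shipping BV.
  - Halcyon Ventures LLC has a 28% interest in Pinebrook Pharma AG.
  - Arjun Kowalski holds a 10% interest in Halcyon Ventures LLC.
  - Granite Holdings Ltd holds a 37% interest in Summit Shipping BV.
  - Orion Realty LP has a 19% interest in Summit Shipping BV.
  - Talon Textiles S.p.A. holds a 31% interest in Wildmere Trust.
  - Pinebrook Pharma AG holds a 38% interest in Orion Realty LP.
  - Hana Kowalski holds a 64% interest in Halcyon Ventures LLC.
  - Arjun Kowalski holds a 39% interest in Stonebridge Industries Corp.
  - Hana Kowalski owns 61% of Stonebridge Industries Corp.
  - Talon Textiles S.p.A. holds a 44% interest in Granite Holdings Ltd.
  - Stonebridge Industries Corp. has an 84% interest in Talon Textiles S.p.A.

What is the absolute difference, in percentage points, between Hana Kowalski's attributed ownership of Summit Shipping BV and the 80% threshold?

52.828816

By spousal attribution (R2), Hana Kowalski is treated as also owning Arjun Kowalski's interest in Stonebridge Industries Corp, giving 61% + 39% = 100%.
By spousal attribution (R2), Hana Kowalski is treated as also owning Arjun Kowalski's interest in Halcyon Ventures LLC, giving 64% + 10% = 74%.
Chain via Stonebridge Industries Corp. → Talon Textiles S.p.A. → Granite Holdings Ltd (R1): 100% × 84% × 44% × 37% = 13.6752% of Summit Shipping BV.
Chain via Halcyon Ventures LLC → Pinebrook Pharma AG → Orion Realty LP (R1): 74% × 28% × 38% × 19% = 1.495984% of Summit Shipping BV.
Direct interest in Summit Shipping BV: 12%.
Aggregating (R3): 13.6752% + 1.495984% + 12% = 27.171184%.
27.171184% falls short of the 80% threshold by 52.828816 percentage points.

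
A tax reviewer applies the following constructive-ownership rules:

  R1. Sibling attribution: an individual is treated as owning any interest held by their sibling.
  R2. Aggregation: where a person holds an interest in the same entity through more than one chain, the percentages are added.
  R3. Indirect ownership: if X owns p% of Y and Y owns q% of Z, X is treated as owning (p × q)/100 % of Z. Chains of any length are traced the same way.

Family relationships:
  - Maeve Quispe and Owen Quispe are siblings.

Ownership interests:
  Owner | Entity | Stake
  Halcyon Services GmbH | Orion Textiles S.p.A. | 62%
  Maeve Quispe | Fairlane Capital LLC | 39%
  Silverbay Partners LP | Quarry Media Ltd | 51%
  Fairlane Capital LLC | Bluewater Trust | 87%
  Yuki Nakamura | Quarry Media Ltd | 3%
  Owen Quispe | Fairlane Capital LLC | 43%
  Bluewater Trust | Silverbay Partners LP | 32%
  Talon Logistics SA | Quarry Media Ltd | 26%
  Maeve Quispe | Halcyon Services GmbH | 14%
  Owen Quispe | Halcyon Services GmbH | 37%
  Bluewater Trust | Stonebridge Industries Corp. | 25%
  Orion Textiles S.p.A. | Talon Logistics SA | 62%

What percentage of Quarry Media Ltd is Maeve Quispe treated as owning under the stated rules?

By sibling attribution (R1), Maeve Quispe is treated as also owning Owen Quispe's interest in Halcyon Services GmbH, giving 14% + 37% = 51%.
By sibling attribution (R1), Maeve Quispe is treated as also owning Owen Quispe's interest in Fairlane Capital LLC, giving 39% + 43% = 82%.
Chain via Halcyon Services GmbH → Orion Textiles S.p.A. → Talon Logistics SA (R3): 51% × 62% × 62% × 26% = 5.097144% of Quarry Media Ltd.
Chain via Fairlane Capital LLC → Bluewater Trust → Silverbay Partners LP (R3): 82% × 87% × 32% × 51% = 11.642688% of Quarry Media Ltd.
Aggregating (R2): 5.097144% + 11.642688% = 16.739832%.

16.739832%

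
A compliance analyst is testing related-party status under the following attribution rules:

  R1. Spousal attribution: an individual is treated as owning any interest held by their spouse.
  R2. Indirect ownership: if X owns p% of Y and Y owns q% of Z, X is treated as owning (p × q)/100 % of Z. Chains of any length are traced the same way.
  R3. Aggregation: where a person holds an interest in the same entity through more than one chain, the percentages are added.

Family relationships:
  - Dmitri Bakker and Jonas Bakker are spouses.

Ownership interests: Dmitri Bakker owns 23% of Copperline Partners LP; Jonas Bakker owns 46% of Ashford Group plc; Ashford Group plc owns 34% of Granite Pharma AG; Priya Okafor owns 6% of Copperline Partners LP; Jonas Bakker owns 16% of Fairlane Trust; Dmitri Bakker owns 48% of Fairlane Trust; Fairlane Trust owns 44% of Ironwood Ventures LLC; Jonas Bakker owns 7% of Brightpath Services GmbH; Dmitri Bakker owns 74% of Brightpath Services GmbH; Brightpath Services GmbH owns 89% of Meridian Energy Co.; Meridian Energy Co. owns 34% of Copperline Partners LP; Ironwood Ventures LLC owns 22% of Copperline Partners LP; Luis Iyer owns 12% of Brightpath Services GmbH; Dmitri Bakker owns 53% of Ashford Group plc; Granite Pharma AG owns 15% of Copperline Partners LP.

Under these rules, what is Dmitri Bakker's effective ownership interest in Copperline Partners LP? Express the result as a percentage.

By spousal attribution (R1), Dmitri Bakker is treated as also owning Jonas Bakker's interest in Brightpath Services GmbH, giving 74% + 7% = 81%.
By spousal attribution (R1), Dmitri Bakker is treated as also owning Jonas Bakker's interest in Fairlane Trust, giving 48% + 16% = 64%.
By spousal attribution (R1), Dmitri Bakker is treated as also owning Jonas Bakker's interest in Ashford Group plc, giving 53% + 46% = 99%.
Chain via Brightpath Services GmbH → Meridian Energy Co. (R2): 81% × 89% × 34% = 24.5106% of Copperline Partners LP.
Chain via Fairlane Trust → Ironwood Ventures LLC (R2): 64% × 44% × 22% = 6.1952% of Copperline Partners LP.
Chain via Ashford Group plc → Granite Pharma AG (R2): 99% × 34% × 15% = 5.049% of Copperline Partners LP.
Direct interest in Copperline Partners LP: 23%.
Aggregating (R3): 24.5106% + 6.1952% + 5.049% + 23% = 58.7548%.

58.7548%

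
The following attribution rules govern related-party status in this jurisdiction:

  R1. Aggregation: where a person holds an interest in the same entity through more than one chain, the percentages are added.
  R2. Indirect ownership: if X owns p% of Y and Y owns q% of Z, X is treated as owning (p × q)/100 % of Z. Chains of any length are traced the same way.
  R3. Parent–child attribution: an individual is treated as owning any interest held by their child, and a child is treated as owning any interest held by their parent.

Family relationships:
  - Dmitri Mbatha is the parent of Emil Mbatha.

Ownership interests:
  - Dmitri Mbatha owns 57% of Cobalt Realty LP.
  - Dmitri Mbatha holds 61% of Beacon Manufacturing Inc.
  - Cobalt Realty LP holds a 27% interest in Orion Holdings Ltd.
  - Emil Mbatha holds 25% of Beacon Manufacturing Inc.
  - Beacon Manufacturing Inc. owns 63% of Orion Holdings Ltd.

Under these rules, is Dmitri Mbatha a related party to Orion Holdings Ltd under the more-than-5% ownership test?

By parent–child attribution (R3), Dmitri Mbatha is treated as also owning Emil Mbatha's interest in Beacon Manufacturing Inc, giving 61% + 25% = 86%.
Chain via Beacon Manufacturing Inc. (R2): 86% × 63% = 54.18% of Orion Holdings Ltd.
Chain via Cobalt Realty LP (R2): 57% × 27% = 15.39% of Orion Holdings Ltd.
Aggregating (R1): 54.18% + 15.39% = 69.57%.
69.57% exceeds the 5% threshold, so Dmitri is a related party to Orion Holdings Ltd.

Yes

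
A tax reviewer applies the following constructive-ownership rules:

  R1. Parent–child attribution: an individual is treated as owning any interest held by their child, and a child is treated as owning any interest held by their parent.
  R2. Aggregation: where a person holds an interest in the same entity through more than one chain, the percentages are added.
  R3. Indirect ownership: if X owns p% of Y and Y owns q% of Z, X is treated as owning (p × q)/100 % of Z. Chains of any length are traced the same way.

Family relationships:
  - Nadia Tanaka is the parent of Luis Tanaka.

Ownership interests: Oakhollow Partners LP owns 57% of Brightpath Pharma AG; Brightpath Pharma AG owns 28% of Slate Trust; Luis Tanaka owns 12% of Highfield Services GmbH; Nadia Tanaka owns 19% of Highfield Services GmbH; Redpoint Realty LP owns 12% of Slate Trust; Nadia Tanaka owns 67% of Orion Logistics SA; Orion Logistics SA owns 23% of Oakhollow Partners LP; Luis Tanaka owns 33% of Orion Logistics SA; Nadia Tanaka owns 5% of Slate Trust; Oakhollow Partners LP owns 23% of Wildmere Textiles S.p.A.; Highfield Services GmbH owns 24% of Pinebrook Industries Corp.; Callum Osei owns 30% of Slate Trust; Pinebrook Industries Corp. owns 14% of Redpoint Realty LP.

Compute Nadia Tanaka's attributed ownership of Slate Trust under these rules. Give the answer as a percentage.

By parent–child attribution (R1), Nadia Tanaka is treated as also owning Luis Tanaka's interest in Highfield Services GmbH, giving 19% + 12% = 31%.
By parent–child attribution (R1), Nadia Tanaka is treated as also owning Luis Tanaka's interest in Orion Logistics SA, giving 67% + 33% = 100%.
Chain via Highfield Services GmbH → Pinebrook Industries Corp. → Redpoint Realty LP (R3): 31% × 24% × 14% × 12% = 0.124992% of Slate Trust.
Chain via Orion Logistics SA → Oakhollow Partners LP → Brightpath Pharma AG (R3): 100% × 23% × 57% × 28% = 3.6708% of Slate Trust.
Direct interest in Slate Trust: 5%.
Aggregating (R2): 0.124992% + 3.6708% + 5% = 8.795792%.

8.795792%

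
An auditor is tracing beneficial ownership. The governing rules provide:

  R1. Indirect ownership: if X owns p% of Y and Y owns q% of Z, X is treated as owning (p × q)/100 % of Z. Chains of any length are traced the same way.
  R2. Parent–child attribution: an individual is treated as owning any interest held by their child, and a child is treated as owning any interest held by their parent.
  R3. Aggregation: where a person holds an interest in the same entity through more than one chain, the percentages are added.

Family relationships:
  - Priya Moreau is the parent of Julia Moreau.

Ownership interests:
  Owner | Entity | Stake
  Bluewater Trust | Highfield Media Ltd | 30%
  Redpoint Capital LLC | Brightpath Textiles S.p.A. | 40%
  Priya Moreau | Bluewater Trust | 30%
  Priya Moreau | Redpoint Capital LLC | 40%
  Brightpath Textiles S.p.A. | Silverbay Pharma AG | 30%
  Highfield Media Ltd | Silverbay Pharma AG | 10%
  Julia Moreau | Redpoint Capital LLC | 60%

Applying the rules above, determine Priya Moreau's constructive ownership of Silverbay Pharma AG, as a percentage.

12.9%

By parent–child attribution (R2), Priya Moreau is treated as also owning Julia Moreau's interest in Redpoint Capital LLC, giving 40% + 60% = 100%.
Chain via Bluewater Trust → Highfield Media Ltd (R1): 30% × 30% × 10% = 0.9% of Silverbay Pharma AG.
Chain via Redpoint Capital LLC → Brightpath Textiles S.p.A. (R1): 100% × 40% × 30% = 12% of Silverbay Pharma AG.
Aggregating (R3): 0.9% + 12% = 12.9%.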